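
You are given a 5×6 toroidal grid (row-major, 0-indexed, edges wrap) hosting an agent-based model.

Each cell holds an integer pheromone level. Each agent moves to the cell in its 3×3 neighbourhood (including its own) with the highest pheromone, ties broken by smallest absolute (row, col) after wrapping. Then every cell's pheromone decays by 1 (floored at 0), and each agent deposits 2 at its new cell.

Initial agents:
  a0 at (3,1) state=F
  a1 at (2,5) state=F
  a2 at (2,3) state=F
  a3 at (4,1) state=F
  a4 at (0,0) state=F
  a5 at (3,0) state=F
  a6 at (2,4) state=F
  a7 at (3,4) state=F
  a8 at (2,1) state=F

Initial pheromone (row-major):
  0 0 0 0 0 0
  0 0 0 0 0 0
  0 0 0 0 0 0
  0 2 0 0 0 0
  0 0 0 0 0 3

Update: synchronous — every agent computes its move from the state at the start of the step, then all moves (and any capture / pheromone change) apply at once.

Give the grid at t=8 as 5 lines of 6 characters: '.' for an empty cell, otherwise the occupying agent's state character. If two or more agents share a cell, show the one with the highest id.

......
F.F...
......
.F....
.....F

t=1: a0@(3,1) a1@(1,0) a2@(1,2) a3@(3,1) a4@(4,5) a5@(4,5) a6@(1,3) a7@(4,5) a8@(3,1) | pheromone: 0 0 0 0 0 0 / 2 0 2 2 0 0 / 0 0 0 0 0 0 / 0 7 0 0 0 0 / 0 0 0 0 0 8
t=2: a0@(3,1) a1@(1,0) a2@(1,2) a3@(3,1) a4@(4,5) a5@(4,5) a6@(1,2) a7@(4,5) a8@(3,1) | pheromone: 0 0 0 0 0 0 / 3 0 5 1 0 0 / 0 0 0 0 0 0 / 0 12 0 0 0 0 / 0 0 0 0 0 13
t=3: a0@(3,1) a1@(1,0) a2@(1,2) a3@(3,1) a4@(4,5) a5@(4,5) a6@(1,2) a7@(4,5) a8@(3,1) | pheromone: 0 0 0 0 0 0 / 4 0 8 0 0 0 / 0 0 0 0 0 0 / 0 17 0 0 0 0 / 0 0 0 0 0 18
t=4: a0@(3,1) a1@(1,0) a2@(1,2) a3@(3,1) a4@(4,5) a5@(4,5) a6@(1,2) a7@(4,5) a8@(3,1) | pheromone: 0 0 0 0 0 0 / 5 0 11 0 0 0 / 0 0 0 0 0 0 / 0 22 0 0 0 0 / 0 0 0 0 0 23
t=5: a0@(3,1) a1@(1,0) a2@(1,2) a3@(3,1) a4@(4,5) a5@(4,5) a6@(1,2) a7@(4,5) a8@(3,1) | pheromone: 0 0 0 0 0 0 / 6 0 14 0 0 0 / 0 0 0 0 0 0 / 0 27 0 0 0 0 / 0 0 0 0 0 28
t=6: a0@(3,1) a1@(1,0) a2@(1,2) a3@(3,1) a4@(4,5) a5@(4,5) a6@(1,2) a7@(4,5) a8@(3,1) | pheromone: 0 0 0 0 0 0 / 7 0 17 0 0 0 / 0 0 0 0 0 0 / 0 32 0 0 0 0 / 0 0 0 0 0 33
t=7: a0@(3,1) a1@(1,0) a2@(1,2) a3@(3,1) a4@(4,5) a5@(4,5) a6@(1,2) a7@(4,5) a8@(3,1) | pheromone: 0 0 0 0 0 0 / 8 0 20 0 0 0 / 0 0 0 0 0 0 / 0 37 0 0 0 0 / 0 0 0 0 0 38
t=8: a0@(3,1) a1@(1,0) a2@(1,2) a3@(3,1) a4@(4,5) a5@(4,5) a6@(1,2) a7@(4,5) a8@(3,1) | pheromone: 0 0 0 0 0 0 / 9 0 23 0 0 0 / 0 0 0 0 0 0 / 0 42 0 0 0 0 / 0 0 0 0 0 43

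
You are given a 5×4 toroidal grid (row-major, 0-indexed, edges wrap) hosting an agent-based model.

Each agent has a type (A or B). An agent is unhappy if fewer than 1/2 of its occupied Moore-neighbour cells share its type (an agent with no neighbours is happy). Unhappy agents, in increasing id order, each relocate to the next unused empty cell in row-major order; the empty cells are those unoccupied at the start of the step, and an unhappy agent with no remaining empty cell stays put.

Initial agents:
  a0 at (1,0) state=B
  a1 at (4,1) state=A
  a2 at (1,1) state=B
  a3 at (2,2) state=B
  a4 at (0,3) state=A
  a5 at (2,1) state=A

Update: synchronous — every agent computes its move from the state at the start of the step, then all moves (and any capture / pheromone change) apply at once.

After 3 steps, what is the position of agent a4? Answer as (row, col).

t=1: a0@(0,0):B a1@(4,1):A a2@(1,1):B a3@(2,2):B a4@(0,1):A a5@(0,2):A
t=2: a0@(0,3):B a1@(4,1):A a2@(1,1):B a3@(2,2):B a4@(0,1):A a5@(0,2):A
t=3: a0@(0,0):B a1@(4,1):A a2@(1,0):B a3@(2,2):B a4@(0,1):A a5@(0,2):A

(0, 1)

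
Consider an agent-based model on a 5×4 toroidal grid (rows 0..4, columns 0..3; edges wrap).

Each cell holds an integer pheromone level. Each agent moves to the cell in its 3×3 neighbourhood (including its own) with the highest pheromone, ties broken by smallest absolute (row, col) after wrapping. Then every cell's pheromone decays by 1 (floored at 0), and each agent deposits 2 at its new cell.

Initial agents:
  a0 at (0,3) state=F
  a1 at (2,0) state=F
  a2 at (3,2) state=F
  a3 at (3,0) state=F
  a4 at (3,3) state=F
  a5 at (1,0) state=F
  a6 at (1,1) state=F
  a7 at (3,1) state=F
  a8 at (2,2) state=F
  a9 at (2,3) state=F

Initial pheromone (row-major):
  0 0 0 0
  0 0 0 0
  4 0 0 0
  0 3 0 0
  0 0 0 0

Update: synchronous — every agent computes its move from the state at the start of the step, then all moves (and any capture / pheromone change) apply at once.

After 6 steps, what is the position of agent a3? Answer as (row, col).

(2, 0)

t=1: a0@(0,0) a1@(2,0) a2@(3,1) a3@(2,0) a4@(2,0) a5@(2,0) a6@(2,0) a7@(2,0) a8@(3,1) a9@(2,0) | pheromone: 2 0 0 0 / 0 0 0 0 / 17 0 0 0 / 0 6 0 0 / 0 0 0 0
t=2: a0@(0,0) a1@(2,0) a2@(2,0) a3@(2,0) a4@(2,0) a5@(2,0) a6@(2,0) a7@(2,0) a8@(2,0) a9@(2,0) | pheromone: 3 0 0 0 / 0 0 0 0 / 34 0 0 0 / 0 5 0 0 / 0 0 0 0
t=3: a0@(0,0) a1@(2,0) a2@(2,0) a3@(2,0) a4@(2,0) a5@(2,0) a6@(2,0) a7@(2,0) a8@(2,0) a9@(2,0) | pheromone: 4 0 0 0 / 0 0 0 0 / 51 0 0 0 / 0 4 0 0 / 0 0 0 0
t=4: a0@(0,0) a1@(2,0) a2@(2,0) a3@(2,0) a4@(2,0) a5@(2,0) a6@(2,0) a7@(2,0) a8@(2,0) a9@(2,0) | pheromone: 5 0 0 0 / 0 0 0 0 / 68 0 0 0 / 0 3 0 0 / 0 0 0 0
t=5: a0@(0,0) a1@(2,0) a2@(2,0) a3@(2,0) a4@(2,0) a5@(2,0) a6@(2,0) a7@(2,0) a8@(2,0) a9@(2,0) | pheromone: 6 0 0 0 / 0 0 0 0 / 85 0 0 0 / 0 2 0 0 / 0 0 0 0
t=6: a0@(0,0) a1@(2,0) a2@(2,0) a3@(2,0) a4@(2,0) a5@(2,0) a6@(2,0) a7@(2,0) a8@(2,0) a9@(2,0) | pheromone: 7 0 0 0 / 0 0 0 0 / 102 0 0 0 / 0 1 0 0 / 0 0 0 0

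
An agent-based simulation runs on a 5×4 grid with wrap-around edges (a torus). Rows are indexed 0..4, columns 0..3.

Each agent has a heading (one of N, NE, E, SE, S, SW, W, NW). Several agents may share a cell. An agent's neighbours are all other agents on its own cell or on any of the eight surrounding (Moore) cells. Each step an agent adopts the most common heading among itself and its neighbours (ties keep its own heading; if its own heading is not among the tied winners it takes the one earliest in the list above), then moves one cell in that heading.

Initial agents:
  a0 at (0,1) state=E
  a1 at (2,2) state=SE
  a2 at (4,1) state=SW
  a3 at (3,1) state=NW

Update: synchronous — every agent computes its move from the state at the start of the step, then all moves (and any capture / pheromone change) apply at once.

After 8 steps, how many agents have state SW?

1

t=1: a0@(0,2):E a1@(3,3):SE a2@(0,0):SW a3@(2,0):NW
t=2: a0@(0,3):E a1@(4,0):SE a2@(1,3):SW a3@(1,3):NW
t=3: a0@(0,0):E a1@(0,1):SE a2@(2,2):SW a3@(0,2):NW
t=4: a0@(0,1):E a1@(1,2):SE a2@(3,1):SW a3@(4,1):NW
t=5: a0@(0,2):E a1@(2,3):SE a2@(4,0):SW a3@(3,0):NW
t=6: a0@(0,3):E a1@(3,0):SE a2@(0,3):SW a3@(2,3):NW
t=7: a0@(0,0):E a1@(4,1):SE a2@(1,2):SW a3@(1,2):NW
t=8: a0@(0,1):E a1@(0,2):SE a2@(2,1):SW a3@(0,1):NW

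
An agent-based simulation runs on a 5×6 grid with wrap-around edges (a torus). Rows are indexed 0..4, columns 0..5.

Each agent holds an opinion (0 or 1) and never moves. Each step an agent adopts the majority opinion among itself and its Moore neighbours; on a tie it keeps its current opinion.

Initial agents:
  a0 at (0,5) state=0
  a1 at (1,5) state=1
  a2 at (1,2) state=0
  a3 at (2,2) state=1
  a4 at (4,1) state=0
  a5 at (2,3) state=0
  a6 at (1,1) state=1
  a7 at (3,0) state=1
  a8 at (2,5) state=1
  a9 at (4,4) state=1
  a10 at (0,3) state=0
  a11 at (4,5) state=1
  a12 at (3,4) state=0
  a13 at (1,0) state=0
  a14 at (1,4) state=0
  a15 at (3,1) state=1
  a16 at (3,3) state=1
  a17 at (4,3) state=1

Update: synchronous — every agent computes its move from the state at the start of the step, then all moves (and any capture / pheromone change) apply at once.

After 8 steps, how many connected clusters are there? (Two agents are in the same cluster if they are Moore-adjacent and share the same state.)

2

t=1: a0@(0,5):0 a1@(1,5):0 a2@(1,2):0 a3@(2,2):1 a4@(4,1):1 a5@(2,3):0 a6@(1,1):1 a7@(3,0):1 a8@(2,5):1 a9@(4,4):1 a10@(0,3):0 a11@(4,5):1 a12@(3,4):1 a13@(1,0):1 a14@(1,4):0 a15@(3,1):1 a16@(3,3):1 a17@(4,3):1
t=2: (unchanged — steady state)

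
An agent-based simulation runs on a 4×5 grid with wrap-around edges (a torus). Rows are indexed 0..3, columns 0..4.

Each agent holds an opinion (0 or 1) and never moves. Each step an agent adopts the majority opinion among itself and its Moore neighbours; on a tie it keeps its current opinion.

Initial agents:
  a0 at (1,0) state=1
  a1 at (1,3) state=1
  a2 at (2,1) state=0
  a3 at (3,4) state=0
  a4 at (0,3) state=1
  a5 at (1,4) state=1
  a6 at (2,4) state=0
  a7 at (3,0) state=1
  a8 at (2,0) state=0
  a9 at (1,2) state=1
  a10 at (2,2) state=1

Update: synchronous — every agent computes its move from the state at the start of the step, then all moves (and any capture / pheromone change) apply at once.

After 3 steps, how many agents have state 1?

t=1: a0@(1,0):0 a1@(1,3):1 a2@(2,1):1 a3@(3,4):0 a4@(0,3):1 a5@(1,4):1 a6@(2,4):1 a7@(3,0):0 a8@(2,0):0 a9@(1,2):1 a10@(2,2):1
t=2: a0@(1,0):1 a1@(1,3):1 a2@(2,1):1 a3@(3,4):0 a4@(0,3):1 a5@(1,4):1 a6@(2,4):0 a7@(3,0):0 a8@(2,0):0 a9@(1,2):1 a10@(2,2):1
t=3: (unchanged — steady state)

7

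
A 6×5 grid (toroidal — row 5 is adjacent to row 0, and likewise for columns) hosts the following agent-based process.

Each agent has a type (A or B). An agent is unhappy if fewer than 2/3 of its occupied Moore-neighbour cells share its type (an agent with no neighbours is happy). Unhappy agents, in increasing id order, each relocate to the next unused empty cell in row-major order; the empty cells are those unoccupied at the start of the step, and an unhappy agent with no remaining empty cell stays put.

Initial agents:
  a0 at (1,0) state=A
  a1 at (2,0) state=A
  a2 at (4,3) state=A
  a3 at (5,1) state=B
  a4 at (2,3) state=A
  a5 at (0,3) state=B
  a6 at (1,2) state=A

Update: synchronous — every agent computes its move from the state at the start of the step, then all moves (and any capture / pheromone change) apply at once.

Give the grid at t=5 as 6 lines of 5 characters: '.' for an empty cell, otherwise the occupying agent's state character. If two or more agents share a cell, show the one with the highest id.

t=1: a0@(1,0):A a1@(2,0):A a2@(4,3):A a3@(5,1):B a4@(2,3):A a5@(0,0):B a6@(0,1):A
t=2: a0@(1,0):A a1@(2,0):A a2@(4,3):A a3@(0,2):B a4@(2,3):A a5@(0,3):B a6@(0,4):A
t=3: a0@(1,0):A a1@(2,0):A a2@(4,3):A a3@(0,2):B a4@(2,3):A a5@(0,0):B a6@(0,1):A
t=4: a0@(1,0):A a1@(2,0):A a2@(4,3):A a3@(0,3):B a4@(2,3):A a5@(0,4):B a6@(1,1):A
t=5: a0@(1,0):A a1@(2,0):A a2@(4,3):A a3@(0,3):B a4@(2,3):A a5@(0,0):B a6@(1,1):A

B..B.
AA...
A..A.
.....
...A.
.....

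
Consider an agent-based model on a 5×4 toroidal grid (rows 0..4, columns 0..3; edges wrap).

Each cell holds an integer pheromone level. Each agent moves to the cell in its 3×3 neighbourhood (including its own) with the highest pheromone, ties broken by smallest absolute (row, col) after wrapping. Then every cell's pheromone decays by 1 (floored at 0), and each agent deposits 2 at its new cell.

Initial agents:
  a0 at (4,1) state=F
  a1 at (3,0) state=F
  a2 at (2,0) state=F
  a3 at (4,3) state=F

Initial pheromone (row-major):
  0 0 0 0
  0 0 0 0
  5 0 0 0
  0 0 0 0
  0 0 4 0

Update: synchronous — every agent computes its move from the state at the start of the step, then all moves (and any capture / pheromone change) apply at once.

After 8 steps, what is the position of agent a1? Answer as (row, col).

t=1: a0@(4,2) a1@(2,0) a2@(2,0) a3@(4,2) | pheromone: 0 0 0 0 / 0 0 0 0 / 8 0 0 0 / 0 0 0 0 / 0 0 7 0
t=2: a0@(4,2) a1@(2,0) a2@(2,0) a3@(4,2) | pheromone: 0 0 0 0 / 0 0 0 0 / 11 0 0 0 / 0 0 0 0 / 0 0 10 0
t=3: a0@(4,2) a1@(2,0) a2@(2,0) a3@(4,2) | pheromone: 0 0 0 0 / 0 0 0 0 / 14 0 0 0 / 0 0 0 0 / 0 0 13 0
t=4: a0@(4,2) a1@(2,0) a2@(2,0) a3@(4,2) | pheromone: 0 0 0 0 / 0 0 0 0 / 17 0 0 0 / 0 0 0 0 / 0 0 16 0
t=5: a0@(4,2) a1@(2,0) a2@(2,0) a3@(4,2) | pheromone: 0 0 0 0 / 0 0 0 0 / 20 0 0 0 / 0 0 0 0 / 0 0 19 0
t=6: a0@(4,2) a1@(2,0) a2@(2,0) a3@(4,2) | pheromone: 0 0 0 0 / 0 0 0 0 / 23 0 0 0 / 0 0 0 0 / 0 0 22 0
t=7: a0@(4,2) a1@(2,0) a2@(2,0) a3@(4,2) | pheromone: 0 0 0 0 / 0 0 0 0 / 26 0 0 0 / 0 0 0 0 / 0 0 25 0
t=8: a0@(4,2) a1@(2,0) a2@(2,0) a3@(4,2) | pheromone: 0 0 0 0 / 0 0 0 0 / 29 0 0 0 / 0 0 0 0 / 0 0 28 0

(2, 0)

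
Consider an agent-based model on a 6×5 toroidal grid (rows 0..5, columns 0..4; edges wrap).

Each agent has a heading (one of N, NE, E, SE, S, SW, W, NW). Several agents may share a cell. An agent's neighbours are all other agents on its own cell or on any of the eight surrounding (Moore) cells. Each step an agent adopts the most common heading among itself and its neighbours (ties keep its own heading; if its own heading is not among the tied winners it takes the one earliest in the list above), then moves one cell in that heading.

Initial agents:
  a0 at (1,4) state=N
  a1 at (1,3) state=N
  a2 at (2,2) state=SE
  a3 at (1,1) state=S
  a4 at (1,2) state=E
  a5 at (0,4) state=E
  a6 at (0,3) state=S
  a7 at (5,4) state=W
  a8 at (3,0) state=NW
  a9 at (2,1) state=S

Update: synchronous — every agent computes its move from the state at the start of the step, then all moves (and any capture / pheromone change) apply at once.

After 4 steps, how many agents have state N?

5

t=1: a0@(0,4):N a1@(0,3):N a2@(3,2):S a3@(2,1):S a4@(2,2):S a5@(5,4):N a6@(5,3):N a7@(5,3):W a8@(2,4):NW a9@(3,1):S
t=2: a0@(5,4):N a1@(5,3):N a2@(4,2):S a3@(3,1):S a4@(3,2):S a5@(4,4):N a6@(4,3):N a7@(4,3):N a8@(1,3):NW a9@(4,1):S
t=3: a0@(4,4):N a1@(4,3):N a2@(5,2):S a3@(4,1):S a4@(4,2):S a5@(3,4):N a6@(3,3):N a7@(3,3):N a8@(0,2):NW a9@(5,1):S
t=4: a0@(3,4):N a1@(3,3):N a2@(0,2):S a3@(5,1):S a4@(5,2):S a5@(2,4):N a6@(2,3):N a7@(2,3):N a8@(1,2):S a9@(0,1):S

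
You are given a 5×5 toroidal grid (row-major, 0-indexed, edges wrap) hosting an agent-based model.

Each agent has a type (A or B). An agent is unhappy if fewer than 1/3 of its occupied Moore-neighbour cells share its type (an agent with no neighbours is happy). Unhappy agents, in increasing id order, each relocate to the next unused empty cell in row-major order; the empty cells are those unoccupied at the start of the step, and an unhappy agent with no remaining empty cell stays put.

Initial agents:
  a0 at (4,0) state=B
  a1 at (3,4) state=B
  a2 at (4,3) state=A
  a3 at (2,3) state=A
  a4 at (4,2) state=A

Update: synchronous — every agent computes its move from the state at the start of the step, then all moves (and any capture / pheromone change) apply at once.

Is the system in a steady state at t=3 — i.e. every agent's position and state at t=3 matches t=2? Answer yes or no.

t=1: a0@(4,0):B a1@(3,4):B a2@(4,3):A a3@(0,0):A a4@(4,2):A
t=2: a0@(4,0):B a1@(3,4):B a2@(4,3):A a3@(0,1):A a4@(4,2):A
t=3: (unchanged — steady state)

yes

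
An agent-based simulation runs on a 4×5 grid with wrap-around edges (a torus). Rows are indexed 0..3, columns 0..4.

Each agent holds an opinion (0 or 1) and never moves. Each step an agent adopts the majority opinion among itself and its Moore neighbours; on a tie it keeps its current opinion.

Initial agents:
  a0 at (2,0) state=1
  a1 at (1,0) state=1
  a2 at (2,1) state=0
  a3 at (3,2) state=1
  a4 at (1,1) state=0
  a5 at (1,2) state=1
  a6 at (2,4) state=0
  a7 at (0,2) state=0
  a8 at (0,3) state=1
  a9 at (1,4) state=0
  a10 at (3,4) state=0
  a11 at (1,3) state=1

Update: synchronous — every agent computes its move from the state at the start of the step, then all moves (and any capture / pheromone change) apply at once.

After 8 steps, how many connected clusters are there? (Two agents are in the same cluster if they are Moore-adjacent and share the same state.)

t=1: a0@(2,0):0 a1@(1,0):0 a2@(2,1):1 a3@(3,2):1 a4@(1,1):0 a5@(1,2):1 a6@(2,4):0 a7@(0,2):1 a8@(0,3):1 a9@(1,4):1 a10@(3,4):0 a11@(1,3):1
t=2: (unchanged — steady state)

2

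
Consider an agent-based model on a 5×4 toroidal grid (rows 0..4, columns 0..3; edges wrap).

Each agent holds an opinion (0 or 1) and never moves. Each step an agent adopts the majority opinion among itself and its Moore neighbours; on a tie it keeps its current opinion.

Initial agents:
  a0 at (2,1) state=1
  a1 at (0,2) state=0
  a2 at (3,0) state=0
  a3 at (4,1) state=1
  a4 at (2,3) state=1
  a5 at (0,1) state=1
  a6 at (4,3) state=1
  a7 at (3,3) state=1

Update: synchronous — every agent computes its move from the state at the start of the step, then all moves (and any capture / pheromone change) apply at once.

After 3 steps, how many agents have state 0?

t=1: a0@(2,1):1 a1@(0,2):1 a2@(3,0):1 a3@(4,1):1 a4@(2,3):1 a5@(0,1):1 a6@(4,3):1 a7@(3,3):1
t=2: (unchanged — steady state)

0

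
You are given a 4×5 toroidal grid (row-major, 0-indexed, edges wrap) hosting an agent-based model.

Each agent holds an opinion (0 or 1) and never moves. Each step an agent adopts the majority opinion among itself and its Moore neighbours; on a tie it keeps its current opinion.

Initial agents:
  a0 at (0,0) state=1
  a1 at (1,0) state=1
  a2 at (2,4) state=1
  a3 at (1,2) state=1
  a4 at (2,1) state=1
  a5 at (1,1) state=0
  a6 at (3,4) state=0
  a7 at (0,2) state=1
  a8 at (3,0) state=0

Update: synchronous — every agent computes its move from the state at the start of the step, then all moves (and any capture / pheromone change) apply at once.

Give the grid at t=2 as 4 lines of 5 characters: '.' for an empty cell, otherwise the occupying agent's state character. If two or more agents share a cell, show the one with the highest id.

t=1: a0@(0,0):0 a1@(1,0):1 a2@(2,4):1 a3@(1,2):1 a4@(2,1):1 a5@(1,1):1 a6@(3,4):0 a7@(0,2):1 a8@(3,0):1
t=2: a0@(0,0):1 a1@(1,0):1 a2@(2,4):1 a3@(1,2):1 a4@(2,1):1 a5@(1,1):1 a6@(3,4):0 a7@(0,2):1 a8@(3,0):1

1.1..
111..
.1..1
1...0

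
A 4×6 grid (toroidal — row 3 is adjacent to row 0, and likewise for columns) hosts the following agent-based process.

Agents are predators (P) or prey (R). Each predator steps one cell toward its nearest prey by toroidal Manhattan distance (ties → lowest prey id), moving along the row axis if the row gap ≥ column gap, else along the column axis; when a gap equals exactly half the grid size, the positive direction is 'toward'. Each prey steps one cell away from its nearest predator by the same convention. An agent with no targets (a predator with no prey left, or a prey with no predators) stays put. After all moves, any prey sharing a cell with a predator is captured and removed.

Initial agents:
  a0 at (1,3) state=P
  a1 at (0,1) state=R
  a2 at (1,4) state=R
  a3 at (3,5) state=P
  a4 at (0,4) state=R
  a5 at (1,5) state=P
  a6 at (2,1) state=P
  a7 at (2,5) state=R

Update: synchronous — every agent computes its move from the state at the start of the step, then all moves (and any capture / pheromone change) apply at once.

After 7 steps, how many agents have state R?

t=1: a0@(1,4):P a2@(1,5):R a3@(2,5):P a4@(3,4):R a5@(1,4):P a6@(3,1):P a7@(1,5):R
t=2: a0@(1,5):P a2@(1,0):R a3@(1,5):P a4@(2,4):R a5@(1,5):P a6@(3,2):P a7@(1,0):R
t=3: a0@(1,0):P a2@(1,1):R a3@(1,0):P a4@(3,4):R a5@(1,0):P a6@(3,3):P a7@(1,1):R
t=4: a0@(1,1):P a2@(1,2):R a3@(1,1):P a4@(3,5):R a5@(1,1):P a6@(3,4):P a7@(1,2):R
t=5: a0@(1,2):P a2@(1,3):R a3@(1,2):P a4@(3,0):R a5@(1,2):P a6@(3,5):P a7@(1,3):R
t=6: a0@(1,3):P a2@(1,4):R a3@(1,3):P a4@(3,1):R a5@(1,3):P a6@(3,0):P a7@(1,4):R
t=7: a0@(1,4):P a2@(1,5):R a3@(1,4):P a4@(3,2):R a5@(1,4):P a6@(3,1):P a7@(1,5):R

3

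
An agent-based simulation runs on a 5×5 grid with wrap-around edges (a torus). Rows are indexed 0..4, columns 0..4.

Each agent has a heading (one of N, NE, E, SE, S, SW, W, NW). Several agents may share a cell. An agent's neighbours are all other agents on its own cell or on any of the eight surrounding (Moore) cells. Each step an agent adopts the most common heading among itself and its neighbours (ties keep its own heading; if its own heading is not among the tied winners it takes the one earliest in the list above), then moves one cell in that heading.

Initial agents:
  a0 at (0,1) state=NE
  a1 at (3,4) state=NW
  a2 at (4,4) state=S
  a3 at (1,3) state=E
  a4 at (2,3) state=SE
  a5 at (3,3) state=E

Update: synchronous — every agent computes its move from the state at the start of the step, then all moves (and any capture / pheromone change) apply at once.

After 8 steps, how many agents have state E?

t=1: a0@(4,2):NE a1@(2,3):NW a2@(0,4):S a3@(1,4):E a4@(2,4):E a5@(3,4):E
t=2: a0@(3,3):NE a1@(2,4):E a2@(1,4):S a3@(1,0):E a4@(2,0):E a5@(3,0):E
t=3: a0@(2,4):NE a1@(2,0):E a2@(1,0):E a3@(1,1):E a4@(2,1):E a5@(3,1):E
t=4: a0@(2,0):E a1@(2,1):E a2@(1,1):E a3@(1,2):E a4@(2,2):E a5@(3,2):E
t=5: a0@(2,1):E a1@(2,2):E a2@(1,2):E a3@(1,3):E a4@(2,3):E a5@(3,3):E
t=6: a0@(2,2):E a1@(2,3):E a2@(1,3):E a3@(1,4):E a4@(2,4):E a5@(3,4):E
t=7: a0@(2,3):E a1@(2,4):E a2@(1,4):E a3@(1,0):E a4@(2,0):E a5@(3,0):E
t=8: a0@(2,4):E a1@(2,0):E a2@(1,0):E a3@(1,1):E a4@(2,1):E a5@(3,1):E

6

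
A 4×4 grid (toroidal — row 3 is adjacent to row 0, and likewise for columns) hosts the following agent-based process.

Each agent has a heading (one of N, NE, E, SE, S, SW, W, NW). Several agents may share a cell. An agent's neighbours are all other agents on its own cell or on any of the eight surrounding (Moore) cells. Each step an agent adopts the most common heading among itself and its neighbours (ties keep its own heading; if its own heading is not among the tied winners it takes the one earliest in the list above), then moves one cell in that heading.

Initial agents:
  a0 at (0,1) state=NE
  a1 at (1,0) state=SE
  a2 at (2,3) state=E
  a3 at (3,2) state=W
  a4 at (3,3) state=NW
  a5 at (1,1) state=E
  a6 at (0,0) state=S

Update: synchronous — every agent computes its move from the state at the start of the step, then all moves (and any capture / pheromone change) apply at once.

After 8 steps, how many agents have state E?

t=1: a0@(3,2):NE a1@(1,1):E a2@(2,0):E a3@(3,1):W a4@(2,2):NW a5@(1,2):E a6@(1,0):S
t=2: a0@(2,3):NE a1@(1,2):E a2@(2,1):E a3@(3,0):W a4@(2,3):E a5@(1,3):E a6@(1,1):E
t=3: a0@(2,0):E a1@(1,3):E a2@(2,2):E a3@(3,1):E a4@(2,0):E a5@(1,0):E a6@(1,2):E
t=4: a0@(2,1):E a1@(1,0):E a2@(2,3):E a3@(3,2):E a4@(2,1):E a5@(1,1):E a6@(1,3):E
t=5: a0@(2,2):E a1@(1,1):E a2@(2,0):E a3@(3,3):E a4@(2,2):E a5@(1,2):E a6@(1,0):E
t=6: a0@(2,3):E a1@(1,2):E a2@(2,1):E a3@(3,0):E a4@(2,3):E a5@(1,3):E a6@(1,1):E
t=7: a0@(2,0):E a1@(1,3):E a2@(2,2):E a3@(3,1):E a4@(2,0):E a5@(1,0):E a6@(1,2):E
t=8: a0@(2,1):E a1@(1,0):E a2@(2,3):E a3@(3,2):E a4@(2,1):E a5@(1,1):E a6@(1,3):E

7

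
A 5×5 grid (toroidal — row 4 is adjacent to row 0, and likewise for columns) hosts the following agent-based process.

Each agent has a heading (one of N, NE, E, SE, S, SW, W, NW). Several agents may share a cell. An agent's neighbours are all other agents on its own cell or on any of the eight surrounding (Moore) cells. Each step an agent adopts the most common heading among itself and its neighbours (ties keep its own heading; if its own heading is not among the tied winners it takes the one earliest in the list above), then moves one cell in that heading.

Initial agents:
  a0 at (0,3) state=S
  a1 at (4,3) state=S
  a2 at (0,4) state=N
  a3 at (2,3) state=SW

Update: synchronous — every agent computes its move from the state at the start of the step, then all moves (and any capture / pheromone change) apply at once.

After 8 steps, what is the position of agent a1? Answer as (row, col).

t=1: a0@(1,3):S a1@(0,3):S a2@(1,4):S a3@(3,2):SW
t=2: a0@(2,3):S a1@(1,3):S a2@(2,4):S a3@(4,1):SW
t=3: a0@(3,3):S a1@(2,3):S a2@(3,4):S a3@(0,0):SW
t=4: a0@(4,3):S a1@(3,3):S a2@(4,4):S a3@(1,4):SW
t=5: a0@(0,3):S a1@(4,3):S a2@(0,4):S a3@(2,3):SW
t=6: a0@(1,3):S a1@(0,3):S a2@(1,4):S a3@(3,2):SW
t=7: a0@(2,3):S a1@(1,3):S a2@(2,4):S a3@(4,1):SW
t=8: a0@(3,3):S a1@(2,3):S a2@(3,4):S a3@(0,0):SW

(2, 3)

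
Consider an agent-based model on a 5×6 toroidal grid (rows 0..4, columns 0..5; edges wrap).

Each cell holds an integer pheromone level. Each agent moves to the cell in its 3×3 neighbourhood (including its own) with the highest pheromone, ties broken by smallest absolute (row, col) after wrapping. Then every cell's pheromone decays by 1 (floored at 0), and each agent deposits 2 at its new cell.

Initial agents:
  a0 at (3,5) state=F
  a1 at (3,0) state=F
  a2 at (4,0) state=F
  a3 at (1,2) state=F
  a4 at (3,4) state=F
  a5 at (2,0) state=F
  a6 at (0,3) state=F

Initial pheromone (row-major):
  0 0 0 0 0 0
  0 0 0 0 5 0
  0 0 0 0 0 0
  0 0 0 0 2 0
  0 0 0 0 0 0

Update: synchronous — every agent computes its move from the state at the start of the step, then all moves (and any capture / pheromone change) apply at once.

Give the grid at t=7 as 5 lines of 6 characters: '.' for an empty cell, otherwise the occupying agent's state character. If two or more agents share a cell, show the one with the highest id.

t=1: a0@(3,4) a1@(2,0) a2@(0,0) a3@(0,1) a4@(3,4) a5@(1,0) a6@(1,4) | pheromone: 2 2 0 0 0 0 / 2 0 0 0 6 0 / 2 0 0 0 0 0 / 0 0 0 0 5 0 / 0 0 0 0 0 0
t=2: a0@(3,4) a1@(1,0) a2@(0,0) a3@(0,0) a4@(3,4) a5@(0,0) a6@(1,4) | pheromone: 7 1 0 0 0 0 / 3 0 0 0 7 0 / 1 0 0 0 0 0 / 0 0 0 0 8 0 / 0 0 0 0 0 0
t=3: a0@(3,4) a1@(0,0) a2@(0,0) a3@(0,0) a4@(3,4) a5@(0,0) a6@(1,4) | pheromone: 14 0 0 0 0 0 / 2 0 0 0 8 0 / 0 0 0 0 0 0 / 0 0 0 0 11 0 / 0 0 0 0 0 0
t=4: a0@(3,4) a1@(0,0) a2@(0,0) a3@(0,0) a4@(3,4) a5@(0,0) a6@(1,4) | pheromone: 21 0 0 0 0 0 / 1 0 0 0 9 0 / 0 0 0 0 0 0 / 0 0 0 0 14 0 / 0 0 0 0 0 0
t=5: a0@(3,4) a1@(0,0) a2@(0,0) a3@(0,0) a4@(3,4) a5@(0,0) a6@(1,4) | pheromone: 28 0 0 0 0 0 / 0 0 0 0 10 0 / 0 0 0 0 0 0 / 0 0 0 0 17 0 / 0 0 0 0 0 0
t=6: a0@(3,4) a1@(0,0) a2@(0,0) a3@(0,0) a4@(3,4) a5@(0,0) a6@(1,4) | pheromone: 35 0 0 0 0 0 / 0 0 0 0 11 0 / 0 0 0 0 0 0 / 0 0 0 0 20 0 / 0 0 0 0 0 0
t=7: a0@(3,4) a1@(0,0) a2@(0,0) a3@(0,0) a4@(3,4) a5@(0,0) a6@(1,4) | pheromone: 42 0 0 0 0 0 / 0 0 0 0 12 0 / 0 0 0 0 0 0 / 0 0 0 0 23 0 / 0 0 0 0 0 0

F.....
....F.
......
....F.
......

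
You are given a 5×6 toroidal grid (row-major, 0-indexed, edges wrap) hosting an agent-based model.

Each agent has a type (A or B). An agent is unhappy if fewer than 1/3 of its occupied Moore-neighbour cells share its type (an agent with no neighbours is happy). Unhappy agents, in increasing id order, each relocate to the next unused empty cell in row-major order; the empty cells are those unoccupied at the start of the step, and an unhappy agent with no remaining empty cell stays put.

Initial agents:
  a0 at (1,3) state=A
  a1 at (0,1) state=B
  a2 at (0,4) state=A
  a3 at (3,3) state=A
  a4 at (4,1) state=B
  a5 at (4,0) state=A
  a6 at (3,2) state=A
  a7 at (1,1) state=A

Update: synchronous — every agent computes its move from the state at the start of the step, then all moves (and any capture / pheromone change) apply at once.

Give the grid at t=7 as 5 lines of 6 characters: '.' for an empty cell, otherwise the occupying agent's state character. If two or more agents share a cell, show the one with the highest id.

t=1: a0@(1,3):A a1@(0,1):B a2@(0,4):A a3@(3,3):A a4@(4,1):B a5@(0,0):A a6@(3,2):A a7@(0,2):A
t=2: a0@(1,3):A a1@(0,1):B a2@(0,4):A a3@(3,3):A a4@(0,3):B a5@(0,5):A a6@(3,2):A a7@(0,2):A
t=3: a0@(1,3):A a1@(0,0):B a2@(0,4):A a3@(3,3):A a4@(1,0):B a5@(0,5):A a6@(3,2):A a7@(0,2):A
t=4: (unchanged — steady state)

B.A.AA
B..A..
......
..AA..
......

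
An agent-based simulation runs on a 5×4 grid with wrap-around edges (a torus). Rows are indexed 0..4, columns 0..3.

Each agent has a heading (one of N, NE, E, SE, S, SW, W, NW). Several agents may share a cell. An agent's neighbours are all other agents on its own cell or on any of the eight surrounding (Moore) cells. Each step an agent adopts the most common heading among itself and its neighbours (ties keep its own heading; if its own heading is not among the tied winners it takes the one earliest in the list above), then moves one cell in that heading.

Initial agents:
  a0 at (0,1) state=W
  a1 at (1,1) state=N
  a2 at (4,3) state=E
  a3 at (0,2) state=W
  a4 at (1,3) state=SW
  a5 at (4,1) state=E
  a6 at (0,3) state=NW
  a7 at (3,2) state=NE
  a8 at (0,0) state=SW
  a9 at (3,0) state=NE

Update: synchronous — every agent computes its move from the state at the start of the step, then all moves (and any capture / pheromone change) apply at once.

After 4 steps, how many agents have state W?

3

t=1: a0@(0,0):W a1@(1,0):W a2@(3,0):NE a3@(0,1):W a4@(2,2):SW a5@(3,2):NE a6@(1,2):SW a7@(3,3):E a8@(1,3):SW a9@(3,1):E
t=2: a0@(0,3):W a1@(1,3):W a2@(3,1):E a3@(0,0):W a4@(3,1):SW a5@(3,3):E a6@(2,1):SW a7@(2,0):NE a8@(2,2):SW a9@(2,2):NE
t=3: a0@(0,2):W a1@(1,2):W a2@(4,0):SW a3@(0,3):W a4@(4,0):SW a5@(2,0):NE a6@(3,0):SW a7@(2,1):E a8@(3,1):SW a9@(3,1):SW
t=4: a0@(0,1):W a1@(1,1):W a2@(0,3):SW a3@(0,2):W a4@(0,3):SW a5@(3,3):SW a6@(4,3):SW a7@(3,0):SW a8@(4,0):SW a9@(4,0):SW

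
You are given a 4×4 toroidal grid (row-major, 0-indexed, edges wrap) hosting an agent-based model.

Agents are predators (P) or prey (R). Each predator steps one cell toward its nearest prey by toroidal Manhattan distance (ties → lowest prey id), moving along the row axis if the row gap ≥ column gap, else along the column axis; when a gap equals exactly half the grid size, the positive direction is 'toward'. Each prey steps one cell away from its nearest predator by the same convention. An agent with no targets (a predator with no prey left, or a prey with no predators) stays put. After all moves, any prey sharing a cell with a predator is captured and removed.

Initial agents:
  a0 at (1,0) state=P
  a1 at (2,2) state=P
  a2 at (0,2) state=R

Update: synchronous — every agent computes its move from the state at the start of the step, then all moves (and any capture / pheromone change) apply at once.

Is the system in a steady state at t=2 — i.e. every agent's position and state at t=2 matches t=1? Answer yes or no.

t=1: a0@(1,1):P a1@(3,2):P
t=2: (unchanged — steady state)

yes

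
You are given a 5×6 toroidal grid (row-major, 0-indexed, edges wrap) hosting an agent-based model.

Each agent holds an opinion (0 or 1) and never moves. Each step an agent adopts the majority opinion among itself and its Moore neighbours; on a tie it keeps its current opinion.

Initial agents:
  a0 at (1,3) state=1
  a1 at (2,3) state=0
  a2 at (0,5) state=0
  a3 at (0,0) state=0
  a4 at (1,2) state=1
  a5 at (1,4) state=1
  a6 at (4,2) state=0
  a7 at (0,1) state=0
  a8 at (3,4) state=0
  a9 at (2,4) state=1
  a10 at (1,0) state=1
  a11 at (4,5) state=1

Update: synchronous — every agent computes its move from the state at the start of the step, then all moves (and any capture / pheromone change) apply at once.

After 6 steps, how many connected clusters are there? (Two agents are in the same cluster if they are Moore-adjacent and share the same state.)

t=1: a0@(1,3):1 a1@(2,3):1 a2@(0,5):1 a3@(0,0):0 a4@(1,2):1 a5@(1,4):1 a6@(4,2):0 a7@(0,1):0 a8@(3,4):0 a9@(2,4):1 a10@(1,0):0 a11@(4,5):0
t=2: a0@(1,3):1 a1@(2,3):1 a2@(0,5):0 a3@(0,0):0 a4@(1,2):1 a5@(1,4):1 a6@(4,2):0 a7@(0,1):0 a8@(3,4):0 a9@(2,4):1 a10@(1,0):0 a11@(4,5):0
t=3: (unchanged — steady state)

2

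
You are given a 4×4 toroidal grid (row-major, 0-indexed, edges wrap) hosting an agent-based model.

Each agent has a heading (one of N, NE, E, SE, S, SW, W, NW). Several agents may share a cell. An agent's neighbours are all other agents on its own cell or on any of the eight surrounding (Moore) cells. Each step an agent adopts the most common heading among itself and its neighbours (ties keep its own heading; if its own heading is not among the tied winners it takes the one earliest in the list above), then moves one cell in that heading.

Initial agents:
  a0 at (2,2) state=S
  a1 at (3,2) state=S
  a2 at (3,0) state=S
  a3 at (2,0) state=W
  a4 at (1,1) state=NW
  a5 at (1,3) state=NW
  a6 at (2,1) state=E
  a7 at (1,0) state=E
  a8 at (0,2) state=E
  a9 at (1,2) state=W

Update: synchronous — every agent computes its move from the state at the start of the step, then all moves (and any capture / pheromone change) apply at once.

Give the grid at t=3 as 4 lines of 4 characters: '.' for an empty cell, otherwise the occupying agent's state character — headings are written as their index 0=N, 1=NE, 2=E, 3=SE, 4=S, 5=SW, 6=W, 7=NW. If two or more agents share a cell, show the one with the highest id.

t=1: a0@(3,2):S a1@(0,2):S a2@(0,0):S a3@(2,1):E a4@(1,2):E a5@(1,0):E a6@(3,1):S a7@(1,1):E a8@(3,1):NW a9@(1,3):E
t=2: a0@(0,2):S a1@(1,2):S a2@(0,1):E a3@(2,2):E a4@(1,3):E a5@(1,1):E a6@(0,1):S a7@(1,2):E a8@(0,1):S a9@(1,0):E
t=3: a0@(1,2):S a1@(1,3):E a2@(0,2):E a3@(2,3):E a4@(1,0):E a5@(1,2):E a6@(1,1):S a7@(1,3):E a8@(1,1):S a9@(1,1):E

..2.
2222
...2
....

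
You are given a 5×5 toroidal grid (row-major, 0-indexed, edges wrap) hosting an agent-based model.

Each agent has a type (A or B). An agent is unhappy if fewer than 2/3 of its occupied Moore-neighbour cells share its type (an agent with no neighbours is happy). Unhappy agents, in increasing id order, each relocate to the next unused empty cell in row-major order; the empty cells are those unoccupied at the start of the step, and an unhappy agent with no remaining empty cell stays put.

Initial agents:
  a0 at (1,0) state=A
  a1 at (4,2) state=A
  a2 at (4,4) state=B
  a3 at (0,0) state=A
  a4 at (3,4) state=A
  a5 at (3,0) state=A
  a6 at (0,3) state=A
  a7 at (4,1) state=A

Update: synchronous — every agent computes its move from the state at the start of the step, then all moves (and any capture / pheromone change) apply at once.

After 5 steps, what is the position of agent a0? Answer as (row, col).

t=1: a0@(1,0):A a1@(4,2):A a2@(0,1):B a3@(0,0):A a4@(0,2):A a5@(3,0):A a6@(0,4):A a7@(4,1):A
t=2: a0@(1,0):A a1@(4,2):A a2@(0,3):B a3@(0,0):A a4@(0,2):A a5@(3,0):A a6@(0,4):A a7@(4,1):A
t=3: a0@(1,0):A a1@(4,2):A a2@(0,1):B a3@(0,0):A a4@(0,2):A a5@(3,0):A a6@(0,4):A a7@(4,1):A
t=4: a0@(1,0):A a1@(4,2):A a2@(0,3):B a3@(0,0):A a4@(0,2):A a5@(3,0):A a6@(0,4):A a7@(4,1):A
t=5: a0@(1,0):A a1@(4,2):A a2@(0,1):B a3@(0,0):A a4@(0,2):A a5@(3,0):A a6@(0,4):A a7@(4,1):A

(1, 0)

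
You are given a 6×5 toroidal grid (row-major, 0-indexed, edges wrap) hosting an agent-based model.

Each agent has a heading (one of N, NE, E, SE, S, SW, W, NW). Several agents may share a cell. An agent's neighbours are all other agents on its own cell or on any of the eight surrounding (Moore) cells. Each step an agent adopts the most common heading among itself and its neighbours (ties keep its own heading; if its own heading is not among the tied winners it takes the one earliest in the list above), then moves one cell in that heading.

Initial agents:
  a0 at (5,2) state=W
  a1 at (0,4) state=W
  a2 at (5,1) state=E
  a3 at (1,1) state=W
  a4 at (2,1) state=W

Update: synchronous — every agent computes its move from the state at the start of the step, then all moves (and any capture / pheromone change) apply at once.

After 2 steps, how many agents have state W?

t=1: a0@(5,1):W a1@(0,3):W a2@(5,2):E a3@(1,0):W a4@(2,0):W
t=2: a0@(5,0):W a1@(0,2):W a2@(5,1):W a3@(1,4):W a4@(2,4):W

5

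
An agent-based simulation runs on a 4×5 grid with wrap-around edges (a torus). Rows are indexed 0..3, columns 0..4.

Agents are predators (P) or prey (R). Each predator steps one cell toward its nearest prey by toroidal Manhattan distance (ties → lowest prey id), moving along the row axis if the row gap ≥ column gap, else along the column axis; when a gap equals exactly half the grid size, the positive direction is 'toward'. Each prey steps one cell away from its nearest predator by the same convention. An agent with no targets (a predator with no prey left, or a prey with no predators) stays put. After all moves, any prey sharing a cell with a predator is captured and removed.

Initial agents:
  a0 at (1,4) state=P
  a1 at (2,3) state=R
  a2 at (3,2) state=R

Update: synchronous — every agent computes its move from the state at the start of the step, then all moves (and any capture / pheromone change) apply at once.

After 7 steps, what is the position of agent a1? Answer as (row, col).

(1, 3)

t=1: a0@(2,4):P a1@(3,3):R a2@(2,2):R
t=2: a0@(3,4):P a1@(0,3):R a2@(2,1):R
t=3: a0@(0,4):P a1@(1,3):R a2@(2,2):R
t=4: a0@(1,4):P a1@(2,3):R a2@(1,2):R
t=5: a0@(2,4):P a1@(3,3):R a2@(1,1):R
t=6: a0@(3,4):P a1@(0,3):R a2@(1,2):R
t=7: a0@(0,4):P a1@(1,3):R a2@(0,2):R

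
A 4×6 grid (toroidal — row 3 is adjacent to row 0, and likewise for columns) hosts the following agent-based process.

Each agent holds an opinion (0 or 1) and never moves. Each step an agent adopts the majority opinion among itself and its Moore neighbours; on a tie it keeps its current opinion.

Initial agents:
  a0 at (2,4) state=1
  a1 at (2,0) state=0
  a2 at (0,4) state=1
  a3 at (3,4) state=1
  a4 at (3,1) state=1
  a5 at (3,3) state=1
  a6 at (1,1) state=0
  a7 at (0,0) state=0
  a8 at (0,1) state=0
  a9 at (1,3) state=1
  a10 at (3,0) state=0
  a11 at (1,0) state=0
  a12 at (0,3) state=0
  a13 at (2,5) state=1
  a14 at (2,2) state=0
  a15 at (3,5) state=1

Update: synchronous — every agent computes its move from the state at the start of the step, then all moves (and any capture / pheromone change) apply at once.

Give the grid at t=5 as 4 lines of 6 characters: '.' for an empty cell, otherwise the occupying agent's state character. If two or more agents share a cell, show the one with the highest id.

t=1: a0@(2,4):1 a1@(2,0):0 a2@(0,4):1 a3@(3,4):1 a4@(3,1):0 a5@(3,3):1 a6@(1,1):0 a7@(0,0):0 a8@(0,1):0 a9@(1,3):1 a10@(3,0):0 a11@(1,0):0 a12@(0,3):1 a13@(2,5):1 a14@(2,2):1 a15@(3,5):1
t=2: (unchanged — steady state)

00.11.
00.1..
0.1.11
00.111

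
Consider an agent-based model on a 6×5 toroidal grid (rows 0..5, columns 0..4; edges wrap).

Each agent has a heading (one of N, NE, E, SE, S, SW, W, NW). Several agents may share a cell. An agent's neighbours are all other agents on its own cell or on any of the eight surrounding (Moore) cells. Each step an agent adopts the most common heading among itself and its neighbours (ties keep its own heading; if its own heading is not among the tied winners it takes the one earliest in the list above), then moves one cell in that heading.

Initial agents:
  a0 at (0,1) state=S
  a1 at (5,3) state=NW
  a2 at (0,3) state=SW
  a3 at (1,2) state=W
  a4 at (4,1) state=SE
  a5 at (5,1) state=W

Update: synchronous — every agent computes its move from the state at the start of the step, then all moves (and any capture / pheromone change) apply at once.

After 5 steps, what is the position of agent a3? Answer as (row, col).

(1, 2)

t=1: a0@(0,0):W a1@(4,2):NW a2@(1,2):SW a3@(1,1):W a4@(5,2):SE a5@(5,0):W
t=2: a0@(0,4):W a1@(3,1):NW a2@(2,1):SW a3@(1,0):W a4@(0,3):SE a5@(5,4):W
t=3: a0@(0,3):W a1@(2,0):NW a2@(3,0):SW a3@(1,4):W a4@(0,2):W a5@(5,3):W
t=4: a0@(0,2):W a1@(1,4):NW a2@(4,4):SW a3@(1,3):W a4@(0,1):W a5@(5,2):W
t=5: a0@(0,1):W a1@(0,3):NW a2@(5,3):SW a3@(1,2):W a4@(0,0):W a5@(5,1):W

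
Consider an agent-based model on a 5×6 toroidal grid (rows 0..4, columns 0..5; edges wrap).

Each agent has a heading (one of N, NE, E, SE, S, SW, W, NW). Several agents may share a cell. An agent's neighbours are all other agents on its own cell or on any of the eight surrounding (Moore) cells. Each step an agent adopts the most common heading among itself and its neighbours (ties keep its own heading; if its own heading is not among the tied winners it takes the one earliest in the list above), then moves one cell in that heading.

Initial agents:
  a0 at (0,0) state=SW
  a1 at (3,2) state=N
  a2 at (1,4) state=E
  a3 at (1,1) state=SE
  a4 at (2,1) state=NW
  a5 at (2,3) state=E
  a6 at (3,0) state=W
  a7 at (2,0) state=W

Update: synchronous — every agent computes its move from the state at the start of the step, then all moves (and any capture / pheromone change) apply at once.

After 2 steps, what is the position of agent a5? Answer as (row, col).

(2, 5)

t=1: a0@(1,5):SW a1@(2,2):N a2@(1,5):E a3@(2,2):SE a4@(2,0):W a5@(2,4):E a6@(3,5):W a7@(2,5):W
t=2: a0@(1,0):E a1@(1,2):N a2@(1,0):E a3@(3,3):SE a4@(2,5):W a5@(2,5):E a6@(3,4):W a7@(2,4):W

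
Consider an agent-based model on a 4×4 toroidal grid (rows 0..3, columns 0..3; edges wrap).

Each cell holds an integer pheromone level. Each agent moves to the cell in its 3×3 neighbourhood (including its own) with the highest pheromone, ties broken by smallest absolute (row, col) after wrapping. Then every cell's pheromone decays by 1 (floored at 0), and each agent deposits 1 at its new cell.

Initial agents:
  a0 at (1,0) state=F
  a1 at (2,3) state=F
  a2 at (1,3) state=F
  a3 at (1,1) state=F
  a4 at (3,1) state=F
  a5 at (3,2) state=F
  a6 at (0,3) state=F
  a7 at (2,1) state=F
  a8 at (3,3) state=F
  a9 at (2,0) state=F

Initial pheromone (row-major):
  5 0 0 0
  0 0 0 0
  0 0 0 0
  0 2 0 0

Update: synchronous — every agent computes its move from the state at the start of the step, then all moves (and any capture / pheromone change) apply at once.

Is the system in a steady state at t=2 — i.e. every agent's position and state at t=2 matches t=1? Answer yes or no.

t=1: a0@(0,0) a1@(1,0) a2@(0,0) a3@(0,0) a4@(0,0) a5@(3,1) a6@(0,0) a7@(3,1) a8@(0,0) a9@(3,1) | pheromone: 10 0 0 0 / 1 0 0 0 / 0 0 0 0 / 0 4 0 0
t=2: a0@(0,0) a1@(0,0) a2@(0,0) a3@(0,0) a4@(0,0) a5@(0,0) a6@(0,0) a7@(0,0) a8@(0,0) a9@(0,0) | pheromone: 19 0 0 0 / 0 0 0 0 / 0 0 0 0 / 0 3 0 0

no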